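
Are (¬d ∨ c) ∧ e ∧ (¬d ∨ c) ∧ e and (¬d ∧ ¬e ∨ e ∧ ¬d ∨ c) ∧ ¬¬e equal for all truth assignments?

E1: (¬d ∨ c) ∧ e ∧ (¬d ∨ c) ∧ e
    = (¬d ∨ c) ∧ e   [idempotence]
E2: (¬d ∧ ¬e ∨ e ∧ ¬d ∨ c) ∧ ¬¬e
    = (¬d ∧ ¬e ∨ e ∧ ¬d ∨ c) ∧ e   [double negation]
    = (¬d ∨ c) ∧ e   [distribution]
Both reduce to (¬d ∨ c) ∧ e, so they are equivalent.

Yes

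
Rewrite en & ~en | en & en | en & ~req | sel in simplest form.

en & ~en | en & en | en & ~req | sel
= en | en & ~req | sel   — distribution
= en | sel   — absorption

en | sel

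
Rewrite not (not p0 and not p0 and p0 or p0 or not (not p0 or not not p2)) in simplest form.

not (not p0 and not p0 and p0 or p0 or not (not p0 or not not p2))
= not (not p0 and not p0 and p0 or p0 or p0 and not p2)
= not (not p0 and p0 or p0 or p0 and not p2)
= not (p0 or p0 and not p2)
= not p0

not p0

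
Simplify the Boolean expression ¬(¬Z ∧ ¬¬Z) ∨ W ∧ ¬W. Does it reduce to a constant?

True

¬(¬Z ∧ ¬¬Z) ∨ W ∧ ¬W
= ¬(¬Z ∧ ¬¬Z)   — complement / identity
= Z ∨ ¬Z   — De Morgan
= True   — complement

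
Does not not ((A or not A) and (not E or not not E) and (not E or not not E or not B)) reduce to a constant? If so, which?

not not ((A or not A) and (not E or not not E) and (not E or not not E or not B))
= not not ((not E or not not E) and (not E or not not E or not B))
= not not (not E or not not E)
= not E or not not E
= not E or E
= True

yes, True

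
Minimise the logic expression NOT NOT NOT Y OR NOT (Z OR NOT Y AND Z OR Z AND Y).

NOT Y OR NOT Z

NOT NOT NOT Y OR NOT (Z OR NOT Y AND Z OR Z AND Y)
= NOT NOT NOT Y OR NOT (Z OR Z)   [distribution]
= NOT Y OR NOT (Z OR Z)   [double negation]
= NOT Y OR NOT Z   [idempotence]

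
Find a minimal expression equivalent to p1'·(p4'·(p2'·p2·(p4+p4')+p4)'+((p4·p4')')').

p1'·p4'

p1'·(p4'·(p2'·p2·(p4+p4')+p4)'+((p4·p4')')')
= p1'·(p4'·(p2'·p2+p4)'+((p4·p4')')')   — complement / identity
= p1'·(p4'·p4'+((p4·p4')')')   — complement / identity
= p1'·(p4'·p4'+p4·p4')   — double negation
= p1'·p4'   — distribution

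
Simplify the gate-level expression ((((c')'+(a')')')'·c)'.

((((c')'+(a')')')'·c)'
= ((c'·a')'·c)'
= ((c+a)·c)'
= c'

c'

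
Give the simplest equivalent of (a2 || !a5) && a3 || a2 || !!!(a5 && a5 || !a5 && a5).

a2 || !a5

(a2 || !a5) && a3 || a2 || !!!(a5 && a5 || !a5 && a5)
= (a2 || !a5) && a3 || a2 || !(a5 && a5 || !a5 && a5)
= (a2 || !a5) && a3 || a2 || !a5
= a2 || !a5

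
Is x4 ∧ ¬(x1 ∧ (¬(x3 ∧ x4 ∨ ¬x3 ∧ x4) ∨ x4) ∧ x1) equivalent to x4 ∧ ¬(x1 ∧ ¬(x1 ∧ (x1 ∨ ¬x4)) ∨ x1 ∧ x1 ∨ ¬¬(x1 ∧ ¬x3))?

E1: x4 ∧ ¬(x1 ∧ (¬(x3 ∧ x4 ∨ ¬x3 ∧ x4) ∨ x4) ∧ x1)
    = x4 ∧ ¬(x1 ∧ (¬x4 ∨ x4) ∧ x1)   — distribution
    = x4 ∧ ¬(x1 ∧ x1)   — complement / identity
    = x4 ∧ ¬x1   — idempotence
E2: x4 ∧ ¬(x1 ∧ ¬(x1 ∧ (x1 ∨ ¬x4)) ∨ x1 ∧ x1 ∨ ¬¬(x1 ∧ ¬x3))
    = x4 ∧ ¬(x1 ∧ ¬x1 ∨ x1 ∧ x1 ∨ ¬¬(x1 ∧ ¬x3))   — absorption
    = x4 ∧ ¬(x1 ∧ ¬x1 ∨ x1 ∧ x1 ∨ x1 ∧ ¬x3)   — double negation
    = x4 ∧ ¬(x1 ∨ x1 ∧ ¬x3)   — distribution
    = x4 ∧ ¬x1   — absorption
Both reduce to x4 ∧ ¬x1, so they are equivalent.

Yes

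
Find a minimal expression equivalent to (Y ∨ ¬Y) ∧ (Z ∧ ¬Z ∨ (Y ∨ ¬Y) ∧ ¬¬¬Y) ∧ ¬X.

¬Y ∧ ¬X

(Y ∨ ¬Y) ∧ (Z ∧ ¬Z ∨ (Y ∨ ¬Y) ∧ ¬¬¬Y) ∧ ¬X
= (Y ∨ ¬Y) ∧ (Y ∨ ¬Y) ∧ ¬¬¬Y ∧ ¬X   — complement / identity
= (Y ∨ ¬Y) ∧ ¬¬¬Y ∧ ¬X   — complement / identity
= ¬¬¬Y ∧ ¬X   — complement / identity
= ¬Y ∧ ¬X   — double negation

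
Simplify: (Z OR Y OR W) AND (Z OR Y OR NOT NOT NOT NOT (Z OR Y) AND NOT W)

(Z OR Y OR W) AND (Z OR Y OR NOT NOT NOT NOT (Z OR Y) AND NOT W)
= (Z OR Y OR W) AND (Z OR Y OR NOT NOT (Z OR Y) AND NOT W)   — double negation
= (Z OR Y OR W) AND (Z OR Y OR (Z OR Y) AND NOT W)   — double negation
= (Z OR Y OR W) AND (Z OR Y)   — absorption
= Z OR Y   — absorption

Z OR Y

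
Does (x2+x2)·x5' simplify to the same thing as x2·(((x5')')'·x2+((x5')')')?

Yes

E1: (x2+x2)·x5'
    = x2·x5'   [idempotence]
E2: x2·(((x5')')'·x2+((x5')')')
    = x2·((x5')')'   [absorption]
    = x2·x5'   [double negation]
Both reduce to x2·x5', so they are equivalent.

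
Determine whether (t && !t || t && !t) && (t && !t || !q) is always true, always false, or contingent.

always false

(t && !t || t && !t) && (t && !t || !q)
= t && !t || t && !t && !q   [distribution]
= t && !t   [absorption]
= false   [complement]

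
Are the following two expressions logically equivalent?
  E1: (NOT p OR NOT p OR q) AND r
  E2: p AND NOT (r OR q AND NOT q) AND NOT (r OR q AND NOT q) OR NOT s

E1: (NOT p OR NOT p OR q) AND r
    = (NOT p OR q) AND r   (idempotence)
E2: p AND NOT (r OR q AND NOT q) AND NOT (r OR q AND NOT q) OR NOT s
    = p AND NOT (r OR q AND NOT q) OR NOT s   (idempotence)
    = p AND NOT r OR NOT s   (complement / identity)
These differ: at p=0, q=0, r=0, s=0, E1 = 0 but E2 = 1.

No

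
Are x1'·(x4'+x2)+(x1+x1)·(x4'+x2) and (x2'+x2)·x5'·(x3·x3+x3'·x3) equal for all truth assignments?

E1: x1'·(x4'+x2)+(x1+x1)·(x4'+x2)
    = x1'·(x4'+x2)+x1·(x4'+x2)   (idempotence)
    = x4'+x2   (distribution)
E2: (x2'+x2)·x5'·(x3·x3+x3'·x3)
    = (x2'+x2)·x5'·x3   (distribution)
    = x5'·x3   (complement / identity)
These differ: at x1=0, x2=1, x3=0, x4=0, x5=1, E1 = 1 but E2 = 0.

No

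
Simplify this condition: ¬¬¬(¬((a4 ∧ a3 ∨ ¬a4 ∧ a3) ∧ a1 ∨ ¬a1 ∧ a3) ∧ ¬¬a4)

¬¬¬(¬((a4 ∧ a3 ∨ ¬a4 ∧ a3) ∧ a1 ∨ ¬a1 ∧ a3) ∧ ¬¬a4)
= ¬¬¬(¬(a3 ∧ a1 ∨ ¬a1 ∧ a3) ∧ ¬¬a4)   — distribution
= ¬(¬(a3 ∧ a1 ∨ ¬a1 ∧ a3) ∧ ¬¬a4)   — double negation
= a3 ∧ a1 ∨ ¬a1 ∧ a3 ∨ ¬a4   — De Morgan
= a3 ∨ ¬a4   — distribution

a3 ∨ ¬a4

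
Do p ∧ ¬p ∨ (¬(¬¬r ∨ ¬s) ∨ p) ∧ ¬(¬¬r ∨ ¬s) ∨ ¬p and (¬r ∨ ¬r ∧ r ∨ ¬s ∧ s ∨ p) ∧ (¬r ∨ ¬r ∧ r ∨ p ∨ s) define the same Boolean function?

E1: p ∧ ¬p ∨ (¬(¬¬r ∨ ¬s) ∨ p) ∧ ¬(¬¬r ∨ ¬s) ∨ ¬p
    = (¬(¬¬r ∨ ¬s) ∨ p) ∧ ¬(¬¬r ∨ ¬s) ∨ ¬p
    = ¬(¬¬r ∨ ¬s) ∨ ¬p
    = ¬r ∧ s ∨ ¬p
E2: (¬r ∨ ¬r ∧ r ∨ ¬s ∧ s ∨ p) ∧ (¬r ∨ ¬r ∧ r ∨ p ∨ s)
    = (¬r ∨ ¬r ∧ r ∨ p) ∧ (¬r ∨ ¬r ∧ r ∨ p ∨ s)
    = ¬r ∨ ¬r ∧ r ∨ p
    = ¬r ∨ p
These differ: at p=1, r=1, s=0, E1 = 0 but E2 = 1.

No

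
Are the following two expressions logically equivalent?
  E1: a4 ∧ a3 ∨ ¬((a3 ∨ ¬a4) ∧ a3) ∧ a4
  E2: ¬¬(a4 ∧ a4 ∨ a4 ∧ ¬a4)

E1: a4 ∧ a3 ∨ ¬((a3 ∨ ¬a4) ∧ a3) ∧ a4
    = a4 ∧ a3 ∨ ¬a3 ∧ a4   (absorption)
    = a4   (distribution)
E2: ¬¬(a4 ∧ a4 ∨ a4 ∧ ¬a4)
    = a4 ∧ a4 ∨ a4 ∧ ¬a4   (double negation)
    = a4   (distribution)
Both reduce to a4, so they are equivalent.

Yes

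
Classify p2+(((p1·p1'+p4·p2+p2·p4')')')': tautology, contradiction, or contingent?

p2+(((p1·p1'+p4·p2+p2·p4')')')'
= p2+(((p4·p2+p2·p4')')')'
= p2+((p2')')'
= p2+p2'
= 1

tautology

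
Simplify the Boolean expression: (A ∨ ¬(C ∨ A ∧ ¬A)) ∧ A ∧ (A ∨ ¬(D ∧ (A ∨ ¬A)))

(A ∨ ¬(C ∨ A ∧ ¬A)) ∧ A ∧ (A ∨ ¬(D ∧ (A ∨ ¬A)))
= (A ∨ ¬C) ∧ A ∧ (A ∨ ¬(D ∧ (A ∨ ¬A)))   — complement / identity
= (A ∨ ¬C) ∧ A ∧ (A ∨ ¬D)   — complement / identity
= A ∧ (A ∨ ¬D)   — absorption
= A   — absorption

A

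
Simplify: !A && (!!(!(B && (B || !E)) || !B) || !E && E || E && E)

!A && (!!(!(B && (B || !E)) || !B) || !E && E || E && E)
= !A && (!!(!B || !B) || !E && E || E && E)   [absorption]
= !A && (!(B && B) || !E && E || E && E)   [De Morgan]
= !A && (!(B && B) || E)   [distribution]
= !A && (!B || E)   [idempotence]

!A && (!B || E)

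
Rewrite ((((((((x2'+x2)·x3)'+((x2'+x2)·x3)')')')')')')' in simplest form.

x3'

((((((((x2'+x2)·x3)'+((x2'+x2)·x3)')')')')')')'
= ((((((((x2'+x2)·x3)')')')')')')'   (idempotence)
= ((((((x2'+x2)·x3)')')')')'   (double negation)
= ((((x3')')')')'   (complement / identity)
= ((x3')')'   (double negation)
= x3'   (double negation)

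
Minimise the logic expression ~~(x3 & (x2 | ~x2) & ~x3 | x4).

x4

~~(x3 & (x2 | ~x2) & ~x3 | x4)
= x3 & (x2 | ~x2) & ~x3 | x4
= x3 & ~x3 | x4
= x4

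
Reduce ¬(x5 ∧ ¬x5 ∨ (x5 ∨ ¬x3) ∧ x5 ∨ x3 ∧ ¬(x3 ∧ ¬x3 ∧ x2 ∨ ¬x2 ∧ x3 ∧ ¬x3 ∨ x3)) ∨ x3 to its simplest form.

¬(x5 ∧ ¬x5 ∨ (x5 ∨ ¬x3) ∧ x5 ∨ x3 ∧ ¬(x3 ∧ ¬x3 ∧ x2 ∨ ¬x2 ∧ x3 ∧ ¬x3 ∨ x3)) ∨ x3
= ¬((x5 ∨ ¬x3) ∧ x5 ∨ x3 ∧ ¬(x3 ∧ ¬x3 ∧ x2 ∨ ¬x2 ∧ x3 ∧ ¬x3 ∨ x3)) ∨ x3
= ¬(x5 ∨ x3 ∧ ¬(x3 ∧ ¬x3 ∧ x2 ∨ ¬x2 ∧ x3 ∧ ¬x3 ∨ x3)) ∨ x3
= ¬(x5 ∨ x3 ∧ ¬(x3 ∧ ¬x3 ∨ x3)) ∨ x3
= ¬(x5 ∨ x3 ∧ ¬x3) ∨ x3
= ¬x5 ∨ x3

¬x5 ∨ x3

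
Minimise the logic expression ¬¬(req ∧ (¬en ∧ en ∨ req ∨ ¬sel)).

¬¬(req ∧ (¬en ∧ en ∨ req ∨ ¬sel))
= ¬¬(req ∧ (req ∨ ¬sel))   [complement / identity]
= ¬¬req   [absorption]
= req   [double negation]

req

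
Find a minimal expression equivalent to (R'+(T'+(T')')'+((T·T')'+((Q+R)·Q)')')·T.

(R'+(T'+(T')')'+((T·T')'+((Q+R)·Q)')')·T
= (R'+(T'+(T')')'+((T·T')'+Q')')·T   (absorption)
= (R'+(T'+(T')')'+T·T'·Q)·T   (De Morgan)
= (R'+T·T'+T·T'·Q)·T   (De Morgan)
= (R'+T·T')·T   (absorption)
= R'·T   (complement / identity)

R'·T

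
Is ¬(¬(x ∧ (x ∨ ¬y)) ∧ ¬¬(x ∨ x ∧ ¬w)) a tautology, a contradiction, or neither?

¬(¬(x ∧ (x ∨ ¬y)) ∧ ¬¬(x ∨ x ∧ ¬w))
= ¬(¬(x ∧ (x ∨ ¬y)) ∧ ¬¬x)
= x ∧ (x ∨ ¬y) ∨ ¬x
= x ∨ ¬x
= True

tautology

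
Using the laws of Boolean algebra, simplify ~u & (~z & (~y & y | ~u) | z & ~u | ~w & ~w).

~u & (~z & (~y & y | ~u) | z & ~u | ~w & ~w)
= ~u & (~z & ~u | z & ~u | ~w & ~w)
= ~u & (~z & ~u | z & ~u | ~w)
= ~u & (~u | ~w)
= ~u

~u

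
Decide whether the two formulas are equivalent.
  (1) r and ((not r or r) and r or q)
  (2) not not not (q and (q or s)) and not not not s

E1: r and ((not r or r) and r or q)
    = r and (r or q)   [complement / identity]
    = r   [absorption]
E2: not not not (q and (q or s)) and not not not s
    = not (q and (q or s)) and not not not s   [double negation]
    = not (q and (q or s)) and not s   [double negation]
    = not q and not s   [absorption]
These differ: at q=1, r=1, s=0, E1 = 1 but E2 = 0.

No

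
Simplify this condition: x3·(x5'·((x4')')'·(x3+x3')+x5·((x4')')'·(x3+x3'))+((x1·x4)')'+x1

x3·(x5'·((x4')')'·(x3+x3')+x5·((x4')')'·(x3+x3'))+((x1·x4)')'+x1
= x3·(x5'·((x4')')'·(x3+x3')+x5·((x4')')'·(x3+x3'))+x1·x4+x1   (double negation)
= x3·((x4')')'·(x3+x3')+x1·x4+x1   (distribution)
= x3·((x4')')'+x1·x4+x1   (complement / identity)
= x3·((x4')')'+x1   (absorption)
= x3·x4'+x1   (double negation)

x3·x4'+x1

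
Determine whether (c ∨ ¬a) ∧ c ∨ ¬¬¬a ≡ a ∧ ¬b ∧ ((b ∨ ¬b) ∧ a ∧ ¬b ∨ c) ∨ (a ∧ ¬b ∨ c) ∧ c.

No

E1: (c ∨ ¬a) ∧ c ∨ ¬¬¬a
    = c ∨ ¬¬¬a   [absorption]
    = c ∨ ¬a   [double negation]
E2: a ∧ ¬b ∧ ((b ∨ ¬b) ∧ a ∧ ¬b ∨ c) ∨ (a ∧ ¬b ∨ c) ∧ c
    = a ∧ ¬b ∧ (a ∧ ¬b ∨ c) ∨ (a ∧ ¬b ∨ c) ∧ c   [complement / identity]
    = (a ∧ ¬b ∨ c) ∧ (a ∧ ¬b ∨ c)   [distribution]
    = a ∧ ¬b ∨ c   [idempotence]
These differ: at a=0, b=1, c=0, E1 = 1 but E2 = 0.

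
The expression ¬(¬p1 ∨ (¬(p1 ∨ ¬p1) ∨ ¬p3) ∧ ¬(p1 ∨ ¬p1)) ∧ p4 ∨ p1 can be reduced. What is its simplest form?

p1

¬(¬p1 ∨ (¬(p1 ∨ ¬p1) ∨ ¬p3) ∧ ¬(p1 ∨ ¬p1)) ∧ p4 ∨ p1
= ¬(¬p1 ∨ ¬(p1 ∨ ¬p1)) ∧ p4 ∨ p1   [absorption]
= p1 ∧ (p1 ∨ ¬p1) ∧ p4 ∨ p1   [De Morgan]
= p1 ∧ p4 ∨ p1   [complement / identity]
= p1   [absorption]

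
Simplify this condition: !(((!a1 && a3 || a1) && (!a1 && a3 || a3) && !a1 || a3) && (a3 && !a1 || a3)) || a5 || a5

!a3 || a5

!(((!a1 && a3 || a1) && (!a1 && a3 || a3) && !a1 || a3) && (a3 && !a1 || a3)) || a5 || a5
= !(((!a1 && a3 || a1 && a3) && !a1 || a3) && (a3 && !a1 || a3)) || a5 || a5   — distribution
= !((a3 && !a1 || a3) && (a3 && !a1 || a3)) || a5 || a5   — distribution
= !(a3 && !a1 || a3) || a5 || a5   — idempotence
= !a3 || a5 || a5   — absorption
= !a3 || a5   — idempotence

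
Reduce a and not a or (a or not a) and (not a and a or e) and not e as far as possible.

a and not a or (a or not a) and (not a and a or e) and not e
= a and not a or (a or not a) and e and not e
= (a or not a) and e and not e
= e and not e
= False

False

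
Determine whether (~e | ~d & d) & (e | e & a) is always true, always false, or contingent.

always false

(~e | ~d & d) & (e | e & a)
= ~e & (e | e & a)   — complement / identity
= ~e & e   — absorption
= 0   — complement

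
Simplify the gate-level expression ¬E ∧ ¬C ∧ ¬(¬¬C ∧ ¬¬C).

¬E ∧ ¬C ∧ ¬(¬¬C ∧ ¬¬C)
= ¬E ∧ ¬C ∧ ¬¬¬C
= ¬E ∧ ¬C ∧ ¬C
= ¬E ∧ ¬C

¬E ∧ ¬C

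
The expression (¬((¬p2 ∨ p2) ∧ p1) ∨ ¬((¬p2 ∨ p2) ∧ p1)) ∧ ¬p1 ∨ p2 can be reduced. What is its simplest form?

¬p1 ∨ p2

(¬((¬p2 ∨ p2) ∧ p1) ∨ ¬((¬p2 ∨ p2) ∧ p1)) ∧ ¬p1 ∨ p2
= ¬((¬p2 ∨ p2) ∧ p1) ∧ ¬p1 ∨ p2   [idempotence]
= ¬p1 ∧ ¬p1 ∨ p2   [complement / identity]
= ¬p1 ∨ p2   [idempotence]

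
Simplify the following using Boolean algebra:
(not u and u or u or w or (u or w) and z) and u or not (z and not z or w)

u or not w

(not u and u or u or w or (u or w) and z) and u or not (z and not z or w)
= (not u and u or u or w or (u or w) and z) and u or not w
= (not u and u or u or w) and u or not w
= (u or w) and u or not w
= u or not w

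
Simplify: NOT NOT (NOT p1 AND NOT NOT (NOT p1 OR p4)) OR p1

NOT NOT (NOT p1 AND NOT NOT (NOT p1 OR p4)) OR p1
= NOT p1 AND NOT NOT (NOT p1 OR p4) OR p1   [double negation]
= NOT p1 AND (NOT p1 OR p4) OR p1   [double negation]
= NOT p1 OR p1   [absorption]
= TRUE   [complement]

TRUE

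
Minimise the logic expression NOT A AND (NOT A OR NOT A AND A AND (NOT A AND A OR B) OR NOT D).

NOT A AND (NOT A OR NOT A AND A AND (NOT A AND A OR B) OR NOT D)
= NOT A AND (NOT A OR NOT A AND A OR NOT D)   — absorption
= NOT A AND (NOT A OR NOT D)   — complement / identity
= NOT A   — absorption

NOT A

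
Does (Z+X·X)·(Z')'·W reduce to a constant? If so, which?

no

(Z+X·X)·(Z')'·W
= (Z+X·X)·Z·W   — double negation
= (Z+X)·Z·W   — idempotence
= Z·W   — absorption
This depends on W, Z, so it is not a constant.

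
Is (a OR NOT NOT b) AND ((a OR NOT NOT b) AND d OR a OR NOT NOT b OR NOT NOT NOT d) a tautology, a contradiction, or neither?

neither

(a OR NOT NOT b) AND ((a OR NOT NOT b) AND d OR a OR NOT NOT b OR NOT NOT NOT d)
= (a OR NOT NOT b) AND ((a OR NOT NOT b) AND d OR a OR NOT NOT b OR NOT d)
= (a OR NOT NOT b) AND (a OR NOT NOT b OR NOT d)
= a OR NOT NOT b
= a OR b
This depends on a, b, so it is not a constant.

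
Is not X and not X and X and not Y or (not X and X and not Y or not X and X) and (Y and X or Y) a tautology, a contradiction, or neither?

contradiction

not X and not X and X and not Y or (not X and X and not Y or not X and X) and (Y and X or Y)
= not X and X and not Y or (not X and X and not Y or not X and X) and (Y and X or Y)   [idempotence]
= not X and X and not Y or not X and X and (Y and X or Y)   [absorption]
= not X and X and not Y or not X and X and Y   [absorption]
= not X and X   [distribution]
= False   [complement]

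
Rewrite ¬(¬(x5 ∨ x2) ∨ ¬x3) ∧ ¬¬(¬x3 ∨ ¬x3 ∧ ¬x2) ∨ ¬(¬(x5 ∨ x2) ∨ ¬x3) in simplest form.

(x5 ∨ x2) ∧ x3

¬(¬(x5 ∨ x2) ∨ ¬x3) ∧ ¬¬(¬x3 ∨ ¬x3 ∧ ¬x2) ∨ ¬(¬(x5 ∨ x2) ∨ ¬x3)
= ¬(¬(x5 ∨ x2) ∨ ¬x3) ∧ (¬x3 ∨ ¬x3 ∧ ¬x2) ∨ ¬(¬(x5 ∨ x2) ∨ ¬x3)   (double negation)
= ¬(¬(x5 ∨ x2) ∨ ¬x3) ∧ ¬x3 ∨ ¬(¬(x5 ∨ x2) ∨ ¬x3)   (absorption)
= ¬(¬(x5 ∨ x2) ∨ ¬x3)   (absorption)
= (x5 ∨ x2) ∧ x3   (De Morgan)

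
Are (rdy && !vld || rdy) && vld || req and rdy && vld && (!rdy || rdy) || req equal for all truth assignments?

Yes

E1: (rdy && !vld || rdy) && vld || req
    = rdy && vld || req   [absorption]
E2: rdy && vld && (!rdy || rdy) || req
    = rdy && vld || req   [complement / identity]
Both reduce to rdy && vld || req, so they are equivalent.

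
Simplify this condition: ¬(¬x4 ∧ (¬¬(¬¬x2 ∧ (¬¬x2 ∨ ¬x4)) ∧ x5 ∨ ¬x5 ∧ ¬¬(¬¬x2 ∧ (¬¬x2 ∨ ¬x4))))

x4 ∨ ¬x2

¬(¬x4 ∧ (¬¬(¬¬x2 ∧ (¬¬x2 ∨ ¬x4)) ∧ x5 ∨ ¬x5 ∧ ¬¬(¬¬x2 ∧ (¬¬x2 ∨ ¬x4))))
= ¬(¬x4 ∧ ¬¬(¬¬x2 ∧ (¬¬x2 ∨ ¬x4)))   (distribution)
= ¬(¬x4 ∧ ¬¬¬¬x2)   (absorption)
= ¬(¬x4 ∧ ¬¬x2)   (double negation)
= x4 ∨ ¬x2   (De Morgan)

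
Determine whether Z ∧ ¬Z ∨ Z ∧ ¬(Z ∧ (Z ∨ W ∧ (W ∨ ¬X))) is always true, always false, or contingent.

Z ∧ ¬Z ∨ Z ∧ ¬(Z ∧ (Z ∨ W ∧ (W ∨ ¬X)))
= Z ∧ ¬Z ∨ Z ∧ ¬(Z ∧ (Z ∨ W))   (absorption)
= Z ∧ ¬Z ∨ Z ∧ ¬Z   (absorption)
= Z ∧ ¬Z   (idempotence)
= False   (complement)

always false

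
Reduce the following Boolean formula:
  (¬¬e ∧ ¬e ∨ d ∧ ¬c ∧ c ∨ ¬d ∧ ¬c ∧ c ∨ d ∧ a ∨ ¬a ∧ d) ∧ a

(¬¬e ∧ ¬e ∨ d ∧ ¬c ∧ c ∨ ¬d ∧ ¬c ∧ c ∨ d ∧ a ∨ ¬a ∧ d) ∧ a
= (e ∧ ¬e ∨ d ∧ ¬c ∧ c ∨ ¬d ∧ ¬c ∧ c ∨ d ∧ a ∨ ¬a ∧ d) ∧ a   (double negation)
= (e ∧ ¬e ∨ ¬c ∧ c ∨ d ∧ a ∨ ¬a ∧ d) ∧ a   (distribution)
= (¬c ∧ c ∨ d ∧ a ∨ ¬a ∧ d) ∧ a   (complement / identity)
= (¬c ∧ c ∨ d) ∧ a   (distribution)
= d ∧ a   (complement / identity)

d ∧ a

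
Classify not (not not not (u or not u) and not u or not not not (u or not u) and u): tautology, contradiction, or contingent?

tautology

not (not not not (u or not u) and not u or not not not (u or not u) and u)
= not not not not (u or not u)   (distribution)
= not not (u or not u)   (double negation)
= u or not u   (double negation)
= True   (complement)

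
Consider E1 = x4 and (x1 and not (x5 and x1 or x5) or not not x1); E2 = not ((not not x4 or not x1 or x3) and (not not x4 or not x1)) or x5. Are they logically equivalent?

E1: x4 and (x1 and not (x5 and x1 or x5) or not not x1)
    = x4 and (x1 and not (x5 and x1 or x5) or x1)   (double negation)
    = x4 and (x1 and not x5 or x1)   (absorption)
    = x4 and x1   (absorption)
E2: not ((not not x4 or not x1 or x3) and (not not x4 or not x1)) or x5
    = not (not not x4 or not x1) or x5   (absorption)
    = not x4 and x1 or x5   (De Morgan)
These differ: at x1=1, x3=0, x4=0, x5=1, E1 = 0 but E2 = 1.

No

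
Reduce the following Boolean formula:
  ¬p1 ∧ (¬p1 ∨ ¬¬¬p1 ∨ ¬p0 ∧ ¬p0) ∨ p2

¬p1 ∧ (¬p1 ∨ ¬¬¬p1 ∨ ¬p0 ∧ ¬p0) ∨ p2
= ¬p1 ∧ (¬p1 ∨ ¬¬¬p1 ∨ ¬p0) ∨ p2   — idempotence
= ¬p1 ∧ (¬p1 ∨ ¬p1 ∨ ¬p0) ∨ p2   — double negation
= ¬p1 ∧ (¬p1 ∨ ¬p0) ∨ p2   — idempotence
= ¬p1 ∨ p2   — absorption

¬p1 ∨ p2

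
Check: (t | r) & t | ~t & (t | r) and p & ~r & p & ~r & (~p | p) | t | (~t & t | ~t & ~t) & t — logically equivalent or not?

No

E1: (t | r) & t | ~t & (t | r)
    = t | r
E2: p & ~r & p & ~r & (~p | p) | t | (~t & t | ~t & ~t) & t
    = p & ~r & p & ~r & (~p | p) | t | ~t & t
    = p & ~r & p & ~r | t | ~t & t
    = p & ~r | t | ~t & t
    = p & ~r | t
These differ: at p=0, r=1, t=0, E1 = 1 but E2 = 0.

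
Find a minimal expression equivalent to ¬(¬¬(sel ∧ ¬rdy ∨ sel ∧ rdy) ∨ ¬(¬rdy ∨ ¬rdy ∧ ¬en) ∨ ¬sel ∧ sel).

¬sel ∧ ¬rdy

¬(¬¬(sel ∧ ¬rdy ∨ sel ∧ rdy) ∨ ¬(¬rdy ∨ ¬rdy ∧ ¬en) ∨ ¬sel ∧ sel)
= ¬(¬¬(sel ∧ ¬rdy ∨ sel ∧ rdy) ∨ ¬¬rdy ∨ ¬sel ∧ sel)
= ¬(¬¬sel ∨ ¬¬rdy ∨ ¬sel ∧ sel)
= ¬(¬¬sel ∨ ¬¬rdy)
= ¬sel ∧ ¬rdy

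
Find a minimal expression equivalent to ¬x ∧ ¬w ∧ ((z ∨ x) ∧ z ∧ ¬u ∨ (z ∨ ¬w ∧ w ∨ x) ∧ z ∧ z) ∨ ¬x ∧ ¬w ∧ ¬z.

¬x ∧ ¬w

¬x ∧ ¬w ∧ ((z ∨ x) ∧ z ∧ ¬u ∨ (z ∨ ¬w ∧ w ∨ x) ∧ z ∧ z) ∨ ¬x ∧ ¬w ∧ ¬z
= ¬x ∧ ¬w ∧ ((z ∨ x) ∧ z ∧ ¬u ∨ (z ∨ x) ∧ z ∧ z) ∨ ¬x ∧ ¬w ∧ ¬z   (complement / identity)
= ¬x ∧ ¬w ∧ ((z ∨ x) ∧ z ∧ ¬u ∨ (z ∨ x) ∧ z) ∨ ¬x ∧ ¬w ∧ ¬z   (idempotence)
= ¬x ∧ ¬w ∧ (z ∨ x) ∧ z ∨ ¬x ∧ ¬w ∧ ¬z   (absorption)
= ¬x ∧ ¬w ∧ z ∨ ¬x ∧ ¬w ∧ ¬z   (absorption)
= ¬x ∧ ¬w   (distribution)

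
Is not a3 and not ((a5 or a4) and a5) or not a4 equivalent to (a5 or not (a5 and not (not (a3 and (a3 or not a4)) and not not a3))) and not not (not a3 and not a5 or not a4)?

E1: not a3 and not ((a5 or a4) and a5) or not a4
    = not a3 and not a5 or not a4   — absorption
E2: (a5 or not (a5 and not (not (a3 and (a3 or not a4)) and not not a3))) and not not (not a3 and not a5 or not a4)
    = (a5 or not (a5 and (a3 and (a3 or not a4) or not a3))) and not not (not a3 and not a5 or not a4)   — De Morgan
    = (a5 or not (a5 and (a3 or not a3))) and not not (not a3 and not a5 or not a4)   — absorption
    = (a5 or not a5) and not not (not a3 and not a5 or not a4)   — complement / identity
    = (a5 or not a5) and (not a3 and not a5 or not a4)   — double negation
    = not a3 and not a5 or not a4   — complement / identity
Both reduce to not a3 and not a5 or not a4, so they are equivalent.

Yes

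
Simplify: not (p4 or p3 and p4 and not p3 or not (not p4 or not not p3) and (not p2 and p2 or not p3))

not p4

not (p4 or p3 and p4 and not p3 or not (not p4 or not not p3) and (not p2 and p2 or not p3))
= not (p4 or p3 and p4 and not p3 or not (not p4 or not not p3) and not p3)
= not (p4 or p3 and p4 and not p3 or p4 and not p3 and not p3)
= not (p4 or p4 and not p3)
= not p4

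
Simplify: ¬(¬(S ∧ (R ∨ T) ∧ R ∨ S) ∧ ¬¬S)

True

¬(¬(S ∧ (R ∨ T) ∧ R ∨ S) ∧ ¬¬S)
= ¬(¬(S ∧ R ∨ S) ∧ ¬¬S)   (absorption)
= ¬(¬S ∧ ¬¬S)   (absorption)
= S ∨ ¬S   (De Morgan)
= True   (complement)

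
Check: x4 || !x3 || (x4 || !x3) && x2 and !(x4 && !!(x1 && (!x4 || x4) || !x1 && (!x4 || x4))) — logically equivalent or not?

No

E1: x4 || !x3 || (x4 || !x3) && x2
    = x4 || !x3   (absorption)
E2: !(x4 && !!(x1 && (!x4 || x4) || !x1 && (!x4 || x4)))
    = !(x4 && !!(!x4 || x4))   (distribution)
    = !(x4 && (!x4 || x4))   (double negation)
    = !x4   (complement / identity)
These differ: at x1=0, x2=0, x3=1, x4=0, E1 = 0 but E2 = 1.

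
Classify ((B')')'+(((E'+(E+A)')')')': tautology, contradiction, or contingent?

((B')')'+(((E'+(E+A)')')')'
= ((B')')'+(E'+(E+A)')'   [double negation]
= B'+(E'+(E+A)')'   [double negation]
= B'+E·(E+A)   [De Morgan]
= B'+E   [absorption]
This depends on B, E, so it is not a constant.

contingent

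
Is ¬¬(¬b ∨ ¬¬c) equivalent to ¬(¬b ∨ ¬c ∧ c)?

No

E1: ¬¬(¬b ∨ ¬¬c)
    = ¬b ∨ ¬¬c
    = ¬b ∨ c
E2: ¬(¬b ∨ ¬c ∧ c)
    = ¬¬b
    = b
These differ: at b=0, c=0, E1 = 1 but E2 = 0.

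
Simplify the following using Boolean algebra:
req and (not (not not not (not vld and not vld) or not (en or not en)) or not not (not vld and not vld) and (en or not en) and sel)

req and (not (not not not (not vld and not vld) or not (en or not en)) or not not (not vld and not vld) and (en or not en) and sel)
= req and (not not (not vld and not vld) and (en or not en) or not not (not vld and not vld) and (en or not en) and sel)   [De Morgan]
= req and not not (not vld and not vld) and (en or not en)   [absorption]
= req and not not (not vld and not vld)   [complement / identity]
= req and not (vld or vld)   [De Morgan]
= req and not vld   [idempotence]

req and not vld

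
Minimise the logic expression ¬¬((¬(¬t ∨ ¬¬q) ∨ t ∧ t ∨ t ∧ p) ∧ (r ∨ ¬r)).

¬¬((¬(¬t ∨ ¬¬q) ∨ t ∧ t ∨ t ∧ p) ∧ (r ∨ ¬r))
= ¬¬((¬(¬t ∨ ¬¬q) ∨ (t ∨ p) ∧ t) ∧ (r ∨ ¬r))   (distribution)
= ¬¬((¬(¬t ∨ ¬¬q) ∨ t) ∧ (r ∨ ¬r))   (absorption)
= (¬(¬t ∨ ¬¬q) ∨ t) ∧ (r ∨ ¬r)   (double negation)
= (t ∧ ¬q ∨ t) ∧ (r ∨ ¬r)   (De Morgan)
= t ∧ ¬q ∨ t   (complement / identity)
= t   (absorption)

t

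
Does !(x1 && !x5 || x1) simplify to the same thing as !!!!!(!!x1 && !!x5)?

E1: !(x1 && !x5 || x1)
    = !x1   (absorption)
E2: !!!!!(!!x1 && !!x5)
    = !!!(!!x1 && !!x5)   (double negation)
    = !!(!x1 || !x5)   (De Morgan)
    = !x1 || !x5   (double negation)
These differ: at x1=1, x5=0, E1 = 0 but E2 = 1.

No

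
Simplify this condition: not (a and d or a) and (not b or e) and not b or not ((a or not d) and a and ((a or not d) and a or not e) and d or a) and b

not (a and d or a) and (not b or e) and not b or not ((a or not d) and a and ((a or not d) and a or not e) and d or a) and b
= not (a and d or a) and (not b or e) and not b or not ((a or not d) and a and d or a) and b   — absorption
= not (a and d or a) and not b or not ((a or not d) and a and d or a) and b   — absorption
= not (a and d or a) and not b or not (a and d or a) and b   — absorption
= not (a and d or a)   — distribution
= not a   — absorption

not a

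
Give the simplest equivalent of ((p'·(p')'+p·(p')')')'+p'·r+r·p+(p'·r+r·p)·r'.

((p'·(p')'+p·(p')')')'+p'·r+r·p+(p'·r+r·p)·r'
= ((p'·(p')'+p·(p')')')'+p'·r+r·p   — absorption
= ((p'·(p')'+p·(p')')')'+r   — distribution
= (((p')')')'+r   — distribution
= (p')'+r   — double negation
= p+r   — double negation

p+r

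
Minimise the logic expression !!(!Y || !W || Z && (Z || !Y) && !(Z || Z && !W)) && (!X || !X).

(!Y || !W) && !X

!!(!Y || !W || Z && (Z || !Y) && !(Z || Z && !W)) && (!X || !X)
= !!(!Y || !W || Z && (Z || !Y) && !(Z || Z && !W)) && !X   — idempotence
= !!(!Y || !W || Z && !(Z || Z && !W)) && !X   — absorption
= !!(!Y || !W || Z && !Z) && !X   — absorption
= (!Y || !W || Z && !Z) && !X   — double negation
= (!Y || !W) && !X   — complement / identity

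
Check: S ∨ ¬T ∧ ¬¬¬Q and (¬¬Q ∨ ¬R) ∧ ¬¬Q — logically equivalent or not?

No

E1: S ∨ ¬T ∧ ¬¬¬Q
    = S ∨ ¬T ∧ ¬Q
E2: (¬¬Q ∨ ¬R) ∧ ¬¬Q
    = ¬¬Q
    = Q
These differ: at Q=0, R=0, S=1, T=0, E1 = 1 but E2 = 0.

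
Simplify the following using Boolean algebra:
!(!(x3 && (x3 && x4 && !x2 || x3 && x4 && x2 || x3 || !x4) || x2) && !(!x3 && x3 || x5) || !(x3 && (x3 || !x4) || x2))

x3 || x2

!(!(x3 && (x3 && x4 && !x2 || x3 && x4 && x2 || x3 || !x4) || x2) && !(!x3 && x3 || x5) || !(x3 && (x3 || !x4) || x2))
= !(!(x3 && (x3 && x4 || x3 || !x4) || x2) && !(!x3 && x3 || x5) || !(x3 && (x3 || !x4) || x2))   [distribution]
= !(!(x3 && (x3 || !x4) || x2) && !(!x3 && x3 || x5) || !(x3 && (x3 || !x4) || x2))   [absorption]
= !(!(x3 && (x3 || !x4) || x2) && !x5 || !(x3 && (x3 || !x4) || x2))   [complement / identity]
= !!(x3 && (x3 || !x4) || x2)   [absorption]
= !!(x3 || x2)   [absorption]
= x3 || x2   [double negation]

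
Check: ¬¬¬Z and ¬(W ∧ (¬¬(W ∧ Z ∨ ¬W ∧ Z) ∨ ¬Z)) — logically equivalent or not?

E1: ¬¬¬Z
    = ¬Z   — double negation
E2: ¬(W ∧ (¬¬(W ∧ Z ∨ ¬W ∧ Z) ∨ ¬Z))
    = ¬(W ∧ (W ∧ Z ∨ ¬W ∧ Z ∨ ¬Z))   — double negation
    = ¬(W ∧ (Z ∨ ¬Z))   — distribution
    = ¬W   — complement / identity
These differ: at W=1, Z=0, E1 = 1 but E2 = 0.

No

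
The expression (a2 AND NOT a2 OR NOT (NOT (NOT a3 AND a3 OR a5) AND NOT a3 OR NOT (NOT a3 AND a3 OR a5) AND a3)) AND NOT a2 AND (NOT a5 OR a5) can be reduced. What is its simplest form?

a5 AND NOT a2

(a2 AND NOT a2 OR NOT (NOT (NOT a3 AND a3 OR a5) AND NOT a3 OR NOT (NOT a3 AND a3 OR a5) AND a3)) AND NOT a2 AND (NOT a5 OR a5)
= (a2 AND NOT a2 OR NOT NOT (NOT a3 AND a3 OR a5)) AND NOT a2 AND (NOT a5 OR a5)   (distribution)
= NOT NOT (NOT a3 AND a3 OR a5) AND NOT a2 AND (NOT a5 OR a5)   (complement / identity)
= NOT NOT (NOT a3 AND a3 OR a5) AND NOT a2   (complement / identity)
= NOT NOT a5 AND NOT a2   (complement / identity)
= a5 AND NOT a2   (double negation)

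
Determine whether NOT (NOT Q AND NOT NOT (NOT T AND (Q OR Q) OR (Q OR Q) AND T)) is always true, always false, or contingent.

NOT (NOT Q AND NOT NOT (NOT T AND (Q OR Q) OR (Q OR Q) AND T))
= Q OR NOT (NOT T AND (Q OR Q) OR (Q OR Q) AND T)   [De Morgan]
= Q OR NOT (Q OR Q)   [distribution]
= Q OR NOT Q   [idempotence]
= TRUE   [complement]

always true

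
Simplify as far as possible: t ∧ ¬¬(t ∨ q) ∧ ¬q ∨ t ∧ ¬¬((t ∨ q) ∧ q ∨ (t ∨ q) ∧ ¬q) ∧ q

t ∧ ¬¬(t ∨ q) ∧ ¬q ∨ t ∧ ¬¬((t ∨ q) ∧ q ∨ (t ∨ q) ∧ ¬q) ∧ q
= t ∧ ¬¬(t ∨ q) ∧ ¬q ∨ t ∧ ¬¬(t ∨ q) ∧ q   [distribution]
= t ∧ ¬¬(t ∨ q)   [distribution]
= t ∧ (t ∨ q)   [double negation]
= t   [absorption]

t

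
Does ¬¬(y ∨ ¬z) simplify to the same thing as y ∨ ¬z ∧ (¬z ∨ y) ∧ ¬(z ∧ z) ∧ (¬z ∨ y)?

Yes

E1: ¬¬(y ∨ ¬z)
    = y ∨ ¬z
E2: y ∨ ¬z ∧ (¬z ∨ y) ∧ ¬(z ∧ z) ∧ (¬z ∨ y)
    = y ∨ ¬z ∧ (¬z ∨ y) ∧ ¬z ∧ (¬z ∨ y)
    = y ∨ ¬z ∧ (¬z ∨ y)
    = y ∨ ¬z
Both reduce to y ∨ ¬z, so they are equivalent.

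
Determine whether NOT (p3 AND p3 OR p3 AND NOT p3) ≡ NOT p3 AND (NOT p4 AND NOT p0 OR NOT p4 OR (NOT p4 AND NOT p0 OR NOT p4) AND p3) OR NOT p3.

E1: NOT (p3 AND p3 OR p3 AND NOT p3)
    = NOT p3   (distribution)
E2: NOT p3 AND (NOT p4 AND NOT p0 OR NOT p4 OR (NOT p4 AND NOT p0 OR NOT p4) AND p3) OR NOT p3
    = NOT p3 AND (NOT p4 AND NOT p0 OR NOT p4) OR NOT p3   (absorption)
    = NOT p3 AND NOT p4 OR NOT p3   (absorption)
    = NOT p3   (absorption)
Both reduce to NOT p3, so they are equivalent.

Yes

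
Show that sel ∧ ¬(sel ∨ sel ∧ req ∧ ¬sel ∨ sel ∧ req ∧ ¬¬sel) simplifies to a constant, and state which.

False

sel ∧ ¬(sel ∨ sel ∧ req ∧ ¬sel ∨ sel ∧ req ∧ ¬¬sel)
= sel ∧ ¬(sel ∨ sel ∧ req ∧ ¬sel ∨ sel ∧ req ∧ sel)
= sel ∧ ¬(sel ∨ sel ∧ req)
= sel ∧ ¬sel
= False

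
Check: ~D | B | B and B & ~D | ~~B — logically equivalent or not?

E1: ~D | B | B
    = ~D | B   [idempotence]
E2: B & ~D | ~~B
    = B & ~D | B   [double negation]
    = B   [absorption]
These differ: at B=0, D=0, E1 = 1 but E2 = 0.

No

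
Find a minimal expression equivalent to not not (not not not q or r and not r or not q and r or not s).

not not (not not not q or r and not r or not q and r or not s)
= not not (not q or r and not r or not q and r or not s)   (double negation)
= not not (not q or not q and r or not s)   (complement / identity)
= not not (not q or not s)   (absorption)
= not q or not s   (double negation)

not q or not s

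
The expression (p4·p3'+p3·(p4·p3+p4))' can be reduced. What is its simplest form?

p4'

(p4·p3'+p3·(p4·p3+p4))'
= (p4·p3'+p3·p4)'   [absorption]
= p4'   [distribution]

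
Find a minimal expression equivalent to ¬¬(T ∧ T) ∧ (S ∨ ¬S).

T

¬¬(T ∧ T) ∧ (S ∨ ¬S)
= ¬¬(T ∧ T)   — complement / identity
= T ∧ T   — double negation
= T   — idempotence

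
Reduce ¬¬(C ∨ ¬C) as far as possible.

¬¬(C ∨ ¬C)
= C ∨ ¬C   — double negation
= True   — complement

True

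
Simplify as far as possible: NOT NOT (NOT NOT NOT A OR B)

NOT A OR B

NOT NOT (NOT NOT NOT A OR B)
= NOT NOT (NOT A OR B)   — double negation
= NOT A OR B   — double negation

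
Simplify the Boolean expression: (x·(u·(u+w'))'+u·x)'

(x·(u·(u+w'))'+u·x)'
= (x·u'+u·x)'   — absorption
= x'   — distribution

x'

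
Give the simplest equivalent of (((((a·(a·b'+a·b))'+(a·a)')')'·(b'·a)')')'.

a'

(((((a·(a·b'+a·b))'+(a·a)')')'·(b'·a)')')'
= (((((a·a)'+(a·a)')')'·(b'·a)')')'   — distribution
= (((a·a·a·a)'·(b'·a)')')'   — De Morgan
= (((a·a)'·(b'·a)')')'   — idempotence
= (a·a+b'·a)'   — De Morgan
= (a·(a+b'))'   — distribution
= a'   — absorption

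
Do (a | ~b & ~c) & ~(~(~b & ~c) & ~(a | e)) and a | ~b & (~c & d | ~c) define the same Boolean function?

E1: (a | ~b & ~c) & ~(~(~b & ~c) & ~(a | e))
    = (a | ~b & ~c) & (~b & ~c | a | e)   (De Morgan)
    = a & (a | e) | ~b & ~c   (distribution)
    = a | ~b & ~c   (absorption)
E2: a | ~b & (~c & d | ~c)
    = a | ~b & ~c   (absorption)
Both reduce to a | ~b & ~c, so they are equivalent.

Yes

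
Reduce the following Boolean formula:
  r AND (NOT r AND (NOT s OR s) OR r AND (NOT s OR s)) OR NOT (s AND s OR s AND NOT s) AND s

r

r AND (NOT r AND (NOT s OR s) OR r AND (NOT s OR s)) OR NOT (s AND s OR s AND NOT s) AND s
= r AND (NOT r AND (NOT s OR s) OR r AND (NOT s OR s)) OR NOT s AND s   (distribution)
= r AND (NOT s OR s) OR NOT s AND s   (distribution)
= r OR NOT s AND s   (complement / identity)
= r   (complement / identity)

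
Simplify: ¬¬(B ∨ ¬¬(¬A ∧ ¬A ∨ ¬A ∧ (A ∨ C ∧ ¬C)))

¬¬(B ∨ ¬¬(¬A ∧ ¬A ∨ ¬A ∧ (A ∨ C ∧ ¬C)))
= ¬¬(B ∨ ¬¬(¬A ∧ ¬A ∨ ¬A ∧ A))   — complement / identity
= ¬¬(B ∨ ¬A ∧ ¬A ∨ ¬A ∧ A)   — double negation
= ¬¬(B ∨ ¬A)   — distribution
= B ∨ ¬A   — double negation

B ∨ ¬A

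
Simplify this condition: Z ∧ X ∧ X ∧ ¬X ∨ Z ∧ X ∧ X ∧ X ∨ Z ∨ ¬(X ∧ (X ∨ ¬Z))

Z ∨ ¬X

Z ∧ X ∧ X ∧ ¬X ∨ Z ∧ X ∧ X ∧ X ∨ Z ∨ ¬(X ∧ (X ∨ ¬Z))
= Z ∧ X ∧ X ∨ Z ∨ ¬(X ∧ (X ∨ ¬Z))   — distribution
= Z ∧ X ∨ Z ∨ ¬(X ∧ (X ∨ ¬Z))   — idempotence
= Z ∧ X ∨ Z ∨ ¬X   — absorption
= Z ∨ ¬X   — absorption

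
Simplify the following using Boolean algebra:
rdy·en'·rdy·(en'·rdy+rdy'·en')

rdy·en'·rdy·(en'·rdy+rdy'·en')
= rdy·en'·rdy·en'   [distribution]
= rdy·en'   [idempotence]

rdy·en'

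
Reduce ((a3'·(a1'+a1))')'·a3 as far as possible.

0

((a3'·(a1'+a1))')'·a3
= a3'·(a1'+a1)·a3   [double negation]
= a3'·a3   [complement / identity]
= 0   [complement]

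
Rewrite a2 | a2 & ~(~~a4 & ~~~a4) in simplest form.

a2

a2 | a2 & ~(~~a4 & ~~~a4)
= a2 | a2 & ~(~~a4 & ~a4)   — double negation
= a2 | a2 & (~a4 | a4)   — De Morgan
= a2 | a2   — complement / identity
= a2   — idempotence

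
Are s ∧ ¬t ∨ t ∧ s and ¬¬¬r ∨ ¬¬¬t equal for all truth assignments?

No

E1: s ∧ ¬t ∨ t ∧ s
    = s   (distribution)
E2: ¬¬¬r ∨ ¬¬¬t
    = ¬¬¬r ∨ ¬t   (double negation)
    = ¬r ∨ ¬t   (double negation)
These differ: at r=0, s=0, t=0, E1 = 0 but E2 = 1.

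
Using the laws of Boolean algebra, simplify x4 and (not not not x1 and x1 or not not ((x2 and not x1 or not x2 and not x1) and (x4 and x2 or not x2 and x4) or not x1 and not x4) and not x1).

x4 and not x1

x4 and (not not not x1 and x1 or not not ((x2 and not x1 or not x2 and not x1) and (x4 and x2 or not x2 and x4) or not x1 and not x4) and not x1)
= x4 and (not not not x1 and x1 or not not (not x1 and (x4 and x2 or not x2 and x4) or not x1 and not x4) and not x1)   [distribution]
= x4 and (not not not x1 and x1 or not not (not x1 and x4 or not x1 and not x4) and not x1)   [distribution]
= x4 and (not not not x1 and x1 or not not not x1 and not x1)   [distribution]
= x4 and not not not x1   [distribution]
= x4 and not x1   [double negation]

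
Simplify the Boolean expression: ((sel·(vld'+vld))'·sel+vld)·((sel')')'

((sel·(vld'+vld))'·sel+vld)·((sel')')'
= (sel'·sel+vld)·((sel')')'   — complement / identity
= vld·((sel')')'   — complement / identity
= vld·sel'   — double negation

vld·sel'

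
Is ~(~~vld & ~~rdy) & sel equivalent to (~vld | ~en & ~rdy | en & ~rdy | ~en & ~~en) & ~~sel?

E1: ~(~~vld & ~~rdy) & sel
    = (~vld | ~rdy) & sel   (De Morgan)
E2: (~vld | ~en & ~rdy | en & ~rdy | ~en & ~~en) & ~~sel
    = (~vld | ~en & ~rdy | en & ~rdy | ~en & en) & ~~sel   (double negation)
    = (~vld | ~en & ~rdy | en & ~rdy) & ~~sel   (complement / identity)
    = (~vld | ~rdy) & ~~sel   (distribution)
    = (~vld | ~rdy) & sel   (double negation)
Both reduce to (~vld | ~rdy) & sel, so they are equivalent.

Yes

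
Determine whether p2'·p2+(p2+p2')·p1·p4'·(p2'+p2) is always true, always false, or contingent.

contingent

p2'·p2+(p2+p2')·p1·p4'·(p2'+p2)
= (p2+p2')·p1·p4'·(p2'+p2)   [complement / identity]
= p1·p4'·(p2'+p2)   [complement / identity]
= p1·p4'   [complement / identity]
This depends on p1, p4, so it is not a constant.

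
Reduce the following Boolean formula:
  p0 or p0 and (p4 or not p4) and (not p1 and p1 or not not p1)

p0 or p0 and (p4 or not p4) and (not p1 and p1 or not not p1)
= p0 or p0 and (p4 or not p4) and (not p1 and p1 or p1)
= p0 or p0 and (p4 or not p4) and p1
= p0 or p0 and p1
= p0

p0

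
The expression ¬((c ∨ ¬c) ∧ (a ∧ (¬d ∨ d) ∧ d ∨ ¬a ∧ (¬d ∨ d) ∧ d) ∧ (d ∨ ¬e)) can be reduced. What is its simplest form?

¬d

¬((c ∨ ¬c) ∧ (a ∧ (¬d ∨ d) ∧ d ∨ ¬a ∧ (¬d ∨ d) ∧ d) ∧ (d ∨ ¬e))
= ¬((c ∨ ¬c) ∧ (¬d ∨ d) ∧ d ∧ (d ∨ ¬e))   (distribution)
= ¬((¬d ∨ d) ∧ d ∧ (d ∨ ¬e))   (complement / identity)
= ¬(d ∧ (d ∨ ¬e))   (complement / identity)
= ¬d   (absorption)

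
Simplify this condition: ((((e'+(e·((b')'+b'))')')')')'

((((e'+(e·((b')'+b'))')')')')'
= (((e·e·((b')'+b'))')')'
= (((e·e·(b+b'))')')'
= (((e·e)')')'
= (e·e)'
= e'

e'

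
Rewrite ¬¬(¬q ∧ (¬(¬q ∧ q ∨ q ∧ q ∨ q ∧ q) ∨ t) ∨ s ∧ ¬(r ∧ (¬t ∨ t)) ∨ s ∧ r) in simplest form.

¬¬(¬q ∧ (¬(¬q ∧ q ∨ q ∧ q ∨ q ∧ q) ∨ t) ∨ s ∧ ¬(r ∧ (¬t ∨ t)) ∨ s ∧ r)
= ¬¬(¬q ∧ (¬(¬q ∧ q ∨ q ∧ q ∨ q ∧ q) ∨ t) ∨ s ∧ ¬r ∨ s ∧ r)   (complement / identity)
= ¬¬(¬q ∧ (¬(¬q ∧ q ∨ q ∧ q ∨ q ∧ q) ∨ t) ∨ s)   (distribution)
= ¬¬(¬q ∧ (¬(¬q ∧ q ∨ q ∧ q) ∨ t) ∨ s)   (idempotence)
= ¬¬(¬q ∧ (¬q ∨ t) ∨ s)   (distribution)
= ¬q ∧ (¬q ∨ t) ∨ s   (double negation)
= ¬q ∨ s   (absorption)

¬q ∨ s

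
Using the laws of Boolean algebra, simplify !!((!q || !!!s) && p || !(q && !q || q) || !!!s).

!!((!q || !!!s) && p || !(q && !q || q) || !!!s)
= (!q || !!!s) && p || !(q && !q || q) || !!!s
= (!q || !!!s) && p || !q || !!!s
= !q || !!!s
= !q || !s

!q || !s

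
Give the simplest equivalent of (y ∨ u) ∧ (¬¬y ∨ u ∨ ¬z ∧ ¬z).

y ∨ u

(y ∨ u) ∧ (¬¬y ∨ u ∨ ¬z ∧ ¬z)
= (y ∨ u) ∧ (y ∨ u ∨ ¬z ∧ ¬z)   — double negation
= (y ∨ u) ∧ (y ∨ u ∨ ¬z)   — idempotence
= y ∨ u   — absorption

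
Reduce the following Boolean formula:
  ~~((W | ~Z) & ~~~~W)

~~((W | ~Z) & ~~~~W)
= ~~((W | ~Z) & ~~W)   (double negation)
= ~~((W | ~Z) & W)   (double negation)
= ~~W   (absorption)
= W   (double negation)

W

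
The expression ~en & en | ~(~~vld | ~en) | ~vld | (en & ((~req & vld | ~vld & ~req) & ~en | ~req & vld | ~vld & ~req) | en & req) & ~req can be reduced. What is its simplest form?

~en & en | ~(~~vld | ~en) | ~vld | (en & ((~req & vld | ~vld & ~req) & ~en | ~req & vld | ~vld & ~req) | en & req) & ~req
= ~en & en | ~(~~vld | ~en) | ~vld | (en & (~req & vld | ~vld & ~req) | en & req) & ~req
= ~en & en | ~(~~vld | ~en) | ~vld | (en & ~req | en & req) & ~req
= ~en & en | ~vld & en | ~vld | (en & ~req | en & req) & ~req
= ~vld & en | ~vld | (en & ~req | en & req) & ~req
= ~vld | (en & ~req | en & req) & ~req
= ~vld | en & ~req

~vld | en & ~req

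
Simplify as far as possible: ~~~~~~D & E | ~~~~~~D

~~~~~~D & E | ~~~~~~D
= ~~~~~~D
= ~~~~D
= ~~D
= D

D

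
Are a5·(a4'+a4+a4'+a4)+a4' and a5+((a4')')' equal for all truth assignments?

E1: a5·(a4'+a4+a4'+a4)+a4'
    = a5·(a4'+a4)+a4'
    = a5+a4'
E2: a5+((a4')')'
    = a5+a4'
Both reduce to a5+a4', so they are equivalent.

Yes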